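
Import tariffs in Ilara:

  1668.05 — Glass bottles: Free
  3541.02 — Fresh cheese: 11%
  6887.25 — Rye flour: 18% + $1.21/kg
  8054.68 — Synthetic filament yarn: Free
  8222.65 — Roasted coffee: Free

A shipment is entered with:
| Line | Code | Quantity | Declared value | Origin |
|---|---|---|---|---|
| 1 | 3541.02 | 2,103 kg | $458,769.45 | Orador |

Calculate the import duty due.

Line 1 (3541.02, Orador, 2,103 kg, $458,769.45):
Base rate for 3541.02 is 11%.
Duty = $458,769.45 × 11% = $50,464.64.

$50,464.64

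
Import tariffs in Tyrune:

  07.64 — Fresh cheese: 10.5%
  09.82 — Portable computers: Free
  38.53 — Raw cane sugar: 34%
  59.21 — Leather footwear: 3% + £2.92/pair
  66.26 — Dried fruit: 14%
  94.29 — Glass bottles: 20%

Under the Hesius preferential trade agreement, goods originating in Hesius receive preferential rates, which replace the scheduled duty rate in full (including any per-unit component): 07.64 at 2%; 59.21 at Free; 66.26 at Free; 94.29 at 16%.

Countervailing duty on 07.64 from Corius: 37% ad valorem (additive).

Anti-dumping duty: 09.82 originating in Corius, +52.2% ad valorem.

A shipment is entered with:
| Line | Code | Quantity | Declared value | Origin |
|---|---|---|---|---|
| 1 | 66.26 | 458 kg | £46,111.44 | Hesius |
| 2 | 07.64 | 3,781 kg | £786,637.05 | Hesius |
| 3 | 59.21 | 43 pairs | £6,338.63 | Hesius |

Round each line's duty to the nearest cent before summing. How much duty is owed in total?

£15,732.74

Line 1 (66.26, Hesius, 458 kg, £46,111.44):
Base rate for 66.26 is 14%.
Origin Hesius qualifies under the Tyrune–Hesius agreement and 66.26 is covered: preferential rate Free applies instead.
Duty = £46,111.44 × 0% = £0.00.
Line 2 (07.64, Hesius, 3,781 kg, £786,637.05):
Base rate for 07.64 is 10.5%.
Origin Hesius qualifies under the Tyrune–Hesius agreement and 07.64 is covered: preferential rate 2% applies instead.
The additional-duty order on 07.64 targets Corius, not Hesius; it does not apply.
Duty = £786,637.05 × 2% = £15,732.74.
Line 3 (59.21, Hesius, 43 pairs, £6,338.63):
Base rate for 59.21 is 3% + £2.92/pair.
Origin Hesius qualifies under the Tyrune–Hesius agreement and 59.21 is covered: preferential rate Free applies instead.
Duty = £6,338.63 × 0% = £0.00.
Total = £0.00 + £15,732.74 + £0.00 = £15,732.74.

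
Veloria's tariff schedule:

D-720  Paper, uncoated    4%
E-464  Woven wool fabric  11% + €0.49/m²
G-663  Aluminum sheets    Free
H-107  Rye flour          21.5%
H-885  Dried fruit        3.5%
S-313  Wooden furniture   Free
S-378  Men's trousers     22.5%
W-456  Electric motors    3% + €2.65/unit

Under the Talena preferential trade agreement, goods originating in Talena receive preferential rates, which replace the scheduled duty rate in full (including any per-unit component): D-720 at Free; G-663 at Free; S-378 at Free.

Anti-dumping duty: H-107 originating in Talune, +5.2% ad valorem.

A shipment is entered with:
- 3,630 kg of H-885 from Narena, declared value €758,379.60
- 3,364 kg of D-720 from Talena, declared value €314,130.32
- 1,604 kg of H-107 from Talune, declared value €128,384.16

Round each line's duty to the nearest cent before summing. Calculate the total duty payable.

€60,821.86

Line 1 (H-885, Narena, 3,630 kg, €758,379.60):
Base rate for H-885 is 3.5%.
Duty = €758,379.60 × 3.5% = €26,543.29.
Line 2 (D-720, Talena, 3,364 kg, €314,130.32):
Base rate for D-720 is 4%.
Origin Talena qualifies under the Veloria–Talena agreement and D-720 is covered: preferential rate Free applies instead.
Duty = €314,130.32 × 0% = €0.00.
Line 3 (H-107, Talune, 1,604 kg, €128,384.16):
Base rate for H-107 is 21.5%.
Additional duty on H-107 from Talune: +5.2%. Applied ad valorem rate: 21.5% + 5.2% = 26.7%.
Duty = €128,384.16 × 26.7% = €34,278.57.
Total = €26,543.29 + €0.00 + €34,278.57 = €60,821.86.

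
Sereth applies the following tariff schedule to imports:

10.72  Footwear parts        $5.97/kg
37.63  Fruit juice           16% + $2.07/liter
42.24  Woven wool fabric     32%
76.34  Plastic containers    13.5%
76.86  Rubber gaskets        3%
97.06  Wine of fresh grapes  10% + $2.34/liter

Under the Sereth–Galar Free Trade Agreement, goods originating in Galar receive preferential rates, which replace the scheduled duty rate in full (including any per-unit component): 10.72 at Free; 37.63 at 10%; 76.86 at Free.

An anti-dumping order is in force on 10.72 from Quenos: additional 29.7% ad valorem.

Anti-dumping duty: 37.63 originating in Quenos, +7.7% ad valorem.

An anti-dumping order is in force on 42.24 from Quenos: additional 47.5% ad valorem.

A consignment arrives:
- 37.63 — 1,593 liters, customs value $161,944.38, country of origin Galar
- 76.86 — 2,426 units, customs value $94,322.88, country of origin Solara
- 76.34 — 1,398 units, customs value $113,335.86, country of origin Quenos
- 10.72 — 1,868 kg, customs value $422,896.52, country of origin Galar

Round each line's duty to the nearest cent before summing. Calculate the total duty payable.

Line 1 (37.63, Galar, 1,593 liters, $161,944.38):
Base rate for 37.63 is 16% + $2.07/liter.
Origin Galar qualifies under the Sereth–Galar agreement and 37.63 is covered: preferential rate 10% applies instead.
The additional-duty order on 37.63 targets Quenos, not Galar; it does not apply.
Duty = $161,944.38 × 10% = $16,194.44.
Line 2 (76.86, Solara, 2,426 units, $94,322.88):
Base rate for 76.86 is 3%.
76.86 has an FTA preferential rate, but origin Solara is not Galar; base rate stands.
Duty = $94,322.88 × 3% = $2,829.69.
Line 3 (76.34, Quenos, 1,398 units, $113,335.86):
Base rate for 76.34 is 13.5%.
Duty = $113,335.86 × 13.5% = $15,300.34.
Line 4 (10.72, Galar, 1,868 kg, $422,896.52):
Base rate for 10.72 is $5.97/kg.
Origin Galar qualifies under the Sereth–Galar agreement and 10.72 is covered: preferential rate Free applies instead.
The additional-duty order on 10.72 targets Quenos, not Galar; it does not apply.
Duty = $422,896.52 × 0% = $0.00.
Total = $16,194.44 + $2,829.69 + $15,300.34 + $0.00 = $34,324.47.

$34,324.47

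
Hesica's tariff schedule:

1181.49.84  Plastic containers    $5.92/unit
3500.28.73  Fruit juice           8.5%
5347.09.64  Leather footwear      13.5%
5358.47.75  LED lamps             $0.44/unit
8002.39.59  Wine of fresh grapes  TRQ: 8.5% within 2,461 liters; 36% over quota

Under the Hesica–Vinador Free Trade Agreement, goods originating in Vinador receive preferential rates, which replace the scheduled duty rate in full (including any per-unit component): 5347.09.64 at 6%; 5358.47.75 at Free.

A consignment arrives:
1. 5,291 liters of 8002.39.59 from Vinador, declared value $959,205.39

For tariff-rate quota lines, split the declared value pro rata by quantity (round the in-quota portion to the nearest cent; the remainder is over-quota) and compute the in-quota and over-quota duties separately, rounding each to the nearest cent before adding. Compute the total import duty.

$222,621.40

Line 1 (8002.39.59, Vinador, 5,291 liters, $959,205.39):
Code 8002.39.59 is under a tariff-rate quota (threshold 2,461 liters). In-quota: 2,461 liters at 8.5%; over-quota: 2,830 liters at 36%.
Pro-rata value split: in-quota = $959,205.39 × 2,461/5,291 = $446,154.69; over-quota = $959,205.39 − $446,154.69 = $513,050.70.
In-quota duty = $446,154.69 × 8.5% = $37,923.15. Over-quota duty = $513,050.70 × 36% = $184,698.25.
Line duty = $37,923.15 + $184,698.25 = $222,621.40.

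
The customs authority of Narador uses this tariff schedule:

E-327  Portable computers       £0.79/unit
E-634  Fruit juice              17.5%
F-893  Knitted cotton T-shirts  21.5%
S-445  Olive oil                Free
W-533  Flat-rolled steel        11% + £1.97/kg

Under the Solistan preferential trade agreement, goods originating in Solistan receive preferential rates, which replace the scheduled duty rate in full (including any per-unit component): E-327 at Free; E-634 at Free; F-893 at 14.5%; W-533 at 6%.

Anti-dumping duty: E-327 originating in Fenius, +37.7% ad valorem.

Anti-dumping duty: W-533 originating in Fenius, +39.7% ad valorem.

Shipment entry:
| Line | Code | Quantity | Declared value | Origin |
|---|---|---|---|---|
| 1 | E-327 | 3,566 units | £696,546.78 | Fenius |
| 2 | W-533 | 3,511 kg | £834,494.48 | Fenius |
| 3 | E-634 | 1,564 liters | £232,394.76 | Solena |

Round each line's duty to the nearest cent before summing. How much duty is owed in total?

Line 1 (E-327, Fenius, 3,566 units, £696,546.78):
Base rate for E-327 is £0.79/unit.
E-327 has an FTA preferential rate, but origin Fenius is not Solistan; base rate stands.
Additional duty on E-327 from Fenius: +37.7% ad valorem. Applied ad valorem rate = 37.7%.
Duty = £696,546.78 × 37.7% + 3,566 × £0.79 = £265,415.28.
Line 2 (W-533, Fenius, 3,511 kg, £834,494.48):
Base rate for W-533 is 11% + £1.97/kg.
W-533 has an FTA preferential rate, but origin Fenius is not Solistan; base rate stands.
Additional duty on W-533 from Fenius: +39.7%. Applied ad valorem rate: 11% + 39.7% = 50.7%.
Duty = £834,494.48 × 50.7% + 3,511 × £1.97 = £430,005.37.
Line 3 (E-634, Solena, 1,564 liters, £232,394.76):
Base rate for E-634 is 17.5%.
E-634 has an FTA preferential rate, but origin Solena is not Solistan; base rate stands.
Duty = £232,394.76 × 17.5% = £40,669.08.
Total = £265,415.28 + £430,005.37 + £40,669.08 = £736,089.73.

£736,089.73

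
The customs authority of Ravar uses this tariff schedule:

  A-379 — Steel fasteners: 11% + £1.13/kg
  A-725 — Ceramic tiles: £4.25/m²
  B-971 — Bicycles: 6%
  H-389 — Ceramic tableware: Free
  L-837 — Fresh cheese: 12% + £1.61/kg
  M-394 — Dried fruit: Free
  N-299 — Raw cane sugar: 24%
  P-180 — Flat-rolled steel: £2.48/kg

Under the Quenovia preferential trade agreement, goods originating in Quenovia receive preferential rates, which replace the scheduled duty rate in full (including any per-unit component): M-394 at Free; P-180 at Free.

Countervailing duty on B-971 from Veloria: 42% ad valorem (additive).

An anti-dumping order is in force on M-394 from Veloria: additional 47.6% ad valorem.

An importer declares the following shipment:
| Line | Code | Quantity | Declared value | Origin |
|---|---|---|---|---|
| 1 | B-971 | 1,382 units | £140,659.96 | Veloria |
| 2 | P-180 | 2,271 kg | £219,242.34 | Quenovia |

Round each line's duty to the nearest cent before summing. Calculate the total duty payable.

£67,516.78

Line 1 (B-971, Veloria, 1,382 units, £140,659.96):
Base rate for B-971 is 6%.
Additional duty on B-971 from Veloria: +42%. Applied ad valorem rate: 6% + 42% = 48%.
Duty = £140,659.96 × 48% = £67,516.78.
Line 2 (P-180, Quenovia, 2,271 kg, £219,242.34):
Base rate for P-180 is £2.48/kg.
Origin Quenovia qualifies under the Ravar–Quenovia agreement and P-180 is covered: preferential rate Free applies instead.
Duty = £219,242.34 × 0% = £0.00.
Total = £67,516.78 + £0.00 = £67,516.78.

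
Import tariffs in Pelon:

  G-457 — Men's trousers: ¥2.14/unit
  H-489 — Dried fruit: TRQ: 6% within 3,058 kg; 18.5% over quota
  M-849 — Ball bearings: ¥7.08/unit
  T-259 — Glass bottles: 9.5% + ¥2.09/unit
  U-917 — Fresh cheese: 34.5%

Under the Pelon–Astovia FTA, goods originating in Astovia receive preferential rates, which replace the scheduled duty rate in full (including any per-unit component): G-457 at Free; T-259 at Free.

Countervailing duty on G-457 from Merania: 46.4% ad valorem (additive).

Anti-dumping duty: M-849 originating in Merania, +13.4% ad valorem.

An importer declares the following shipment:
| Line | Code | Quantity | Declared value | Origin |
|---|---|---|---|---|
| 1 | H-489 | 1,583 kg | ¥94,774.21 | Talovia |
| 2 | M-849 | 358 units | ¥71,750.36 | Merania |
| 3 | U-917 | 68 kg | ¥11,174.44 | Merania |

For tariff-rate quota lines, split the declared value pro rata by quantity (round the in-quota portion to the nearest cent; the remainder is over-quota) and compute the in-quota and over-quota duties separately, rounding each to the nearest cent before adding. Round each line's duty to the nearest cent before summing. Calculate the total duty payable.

Line 1 (H-489, Talovia, 1,583 kg, ¥94,774.21):
Code H-489 is under a tariff-rate quota (threshold 3,058 kg). Quantity 1,583 kg is within the quota, so the in-quota rate 6% applies to the full value.
Duty = ¥94,774.21 × 6% = ¥5,686.45.
Line 2 (M-849, Merania, 358 units, ¥71,750.36):
Base rate for M-849 is ¥7.08/unit.
Additional duty on M-849 from Merania: +13.4% ad valorem. Applied ad valorem rate = 13.4%.
Duty = ¥71,750.36 × 13.4% + 358 × ¥7.08 = ¥12,149.19.
Line 3 (U-917, Merania, 68 kg, ¥11,174.44):
Base rate for U-917 is 34.5%.
Duty = ¥11,174.44 × 34.5% = ¥3,855.18.
Total = ¥5,686.45 + ¥12,149.19 + ¥3,855.18 = ¥21,690.82.

¥21,690.82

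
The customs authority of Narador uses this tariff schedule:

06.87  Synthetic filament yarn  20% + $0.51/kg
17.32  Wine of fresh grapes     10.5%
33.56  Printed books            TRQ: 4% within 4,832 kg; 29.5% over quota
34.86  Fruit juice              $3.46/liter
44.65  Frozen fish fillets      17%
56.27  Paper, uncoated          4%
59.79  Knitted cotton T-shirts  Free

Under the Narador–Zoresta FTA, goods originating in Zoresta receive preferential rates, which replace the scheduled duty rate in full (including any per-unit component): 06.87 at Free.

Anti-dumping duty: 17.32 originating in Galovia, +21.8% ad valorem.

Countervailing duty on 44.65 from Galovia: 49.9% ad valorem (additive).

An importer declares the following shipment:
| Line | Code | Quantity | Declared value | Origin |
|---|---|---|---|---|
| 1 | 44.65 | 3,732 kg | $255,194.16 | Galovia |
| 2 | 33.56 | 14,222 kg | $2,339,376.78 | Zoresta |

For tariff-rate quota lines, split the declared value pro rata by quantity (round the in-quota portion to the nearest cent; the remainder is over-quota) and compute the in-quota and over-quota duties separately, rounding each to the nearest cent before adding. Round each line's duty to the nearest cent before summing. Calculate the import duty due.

Line 1 (44.65, Galovia, 3,732 kg, $255,194.16):
Base rate for 44.65 is 17%.
Additional duty on 44.65 from Galovia: +49.9%. Applied ad valorem rate: 17% + 49.9% = 66.9%.
Duty = $255,194.16 × 66.9% = $170,724.89.
Line 2 (33.56, Zoresta, 14,222 kg, $2,339,376.78):
Code 33.56 is under a tariff-rate quota (threshold 4,832 kg). In-quota: 4,832 kg at 4%; over-quota: 9,390 kg at 29.5%.
Pro-rata value split: in-quota = $2,339,376.78 × 4,832/14,222 = $794,815.68; over-quota = $2,339,376.78 − $794,815.68 = $1,544,561.10.
In-quota duty = $794,815.68 × 4% = $31,792.63. Over-quota duty = $1,544,561.10 × 29.5% = $455,645.52.
Line duty = $31,792.63 + $455,645.52 = $487,438.15.
Total = $170,724.89 + $487,438.15 = $658,163.04.

$658,163.04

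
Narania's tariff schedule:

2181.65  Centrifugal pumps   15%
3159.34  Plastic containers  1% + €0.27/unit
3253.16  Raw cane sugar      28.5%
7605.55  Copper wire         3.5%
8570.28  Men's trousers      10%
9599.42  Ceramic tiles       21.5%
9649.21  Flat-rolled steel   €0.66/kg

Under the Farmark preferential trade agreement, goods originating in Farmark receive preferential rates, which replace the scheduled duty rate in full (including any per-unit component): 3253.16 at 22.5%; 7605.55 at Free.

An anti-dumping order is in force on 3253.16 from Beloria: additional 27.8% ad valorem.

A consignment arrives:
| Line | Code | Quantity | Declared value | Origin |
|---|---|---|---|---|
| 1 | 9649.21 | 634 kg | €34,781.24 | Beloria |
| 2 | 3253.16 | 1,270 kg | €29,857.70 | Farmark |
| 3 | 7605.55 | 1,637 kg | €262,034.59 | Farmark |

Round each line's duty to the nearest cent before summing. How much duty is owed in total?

€7,136.42

Line 1 (9649.21, Beloria, 634 kg, €34,781.24):
Base rate for 9649.21 is €0.66/kg.
Duty = 634 × €0.66 = €418.44.
Line 2 (3253.16, Farmark, 1,270 kg, €29,857.70):
Base rate for 3253.16 is 28.5%.
Origin Farmark qualifies under the Narania–Farmark agreement and 3253.16 is covered: preferential rate 22.5% applies instead.
The additional-duty order on 3253.16 targets Beloria, not Farmark; it does not apply.
Duty = €29,857.70 × 22.5% = €6,717.98.
Line 3 (7605.55, Farmark, 1,637 kg, €262,034.59):
Base rate for 7605.55 is 3.5%.
Origin Farmark qualifies under the Narania–Farmark agreement and 7605.55 is covered: preferential rate Free applies instead.
Duty = €262,034.59 × 0% = €0.00.
Total = €418.44 + €6,717.98 + €0.00 = €7,136.42.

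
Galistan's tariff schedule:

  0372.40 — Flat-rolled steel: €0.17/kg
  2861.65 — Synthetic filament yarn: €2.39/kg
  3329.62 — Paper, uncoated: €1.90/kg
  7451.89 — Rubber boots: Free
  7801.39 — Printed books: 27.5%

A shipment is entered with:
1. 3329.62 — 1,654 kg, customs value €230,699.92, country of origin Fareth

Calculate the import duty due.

€3,142.60

Line 1 (3329.62, Fareth, 1,654 kg, €230,699.92):
Base rate for 3329.62 is €1.90/kg.
Duty = 1,654 × €1.90 = €3,142.60.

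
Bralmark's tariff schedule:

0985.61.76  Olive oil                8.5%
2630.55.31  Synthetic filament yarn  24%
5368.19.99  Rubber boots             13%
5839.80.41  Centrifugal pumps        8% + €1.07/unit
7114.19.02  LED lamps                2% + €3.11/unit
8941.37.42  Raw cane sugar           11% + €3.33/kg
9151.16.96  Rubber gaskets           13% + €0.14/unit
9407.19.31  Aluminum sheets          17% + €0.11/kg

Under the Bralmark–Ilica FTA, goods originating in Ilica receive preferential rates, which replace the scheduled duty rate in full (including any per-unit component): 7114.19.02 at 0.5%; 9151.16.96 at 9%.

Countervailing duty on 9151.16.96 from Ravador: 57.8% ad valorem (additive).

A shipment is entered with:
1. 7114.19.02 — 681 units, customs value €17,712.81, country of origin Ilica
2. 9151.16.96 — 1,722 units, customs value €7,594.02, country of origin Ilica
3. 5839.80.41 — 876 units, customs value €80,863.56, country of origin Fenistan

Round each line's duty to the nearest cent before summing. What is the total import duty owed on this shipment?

Line 1 (7114.19.02, Ilica, 681 units, €17,712.81):
Base rate for 7114.19.02 is 2% + €3.11/unit.
Origin Ilica qualifies under the Bralmark–Ilica agreement and 7114.19.02 is covered: preferential rate 0.5% applies instead.
Duty = €17,712.81 × 0.5% = €88.56.
Line 2 (9151.16.96, Ilica, 1,722 units, €7,594.02):
Base rate for 9151.16.96 is 13% + €0.14/unit.
Origin Ilica qualifies under the Bralmark–Ilica agreement and 9151.16.96 is covered: preferential rate 9% applies instead.
The additional-duty order on 9151.16.96 targets Ravador, not Ilica; it does not apply.
Duty = €7,594.02 × 9% = €683.46.
Line 3 (5839.80.41, Fenistan, 876 units, €80,863.56):
Base rate for 5839.80.41 is 8% + €1.07/unit.
Duty = €80,863.56 × 8% + 876 × €1.07 = €7,406.40.
Total = €88.56 + €683.46 + €7,406.40 = €8,178.42.

€8,178.42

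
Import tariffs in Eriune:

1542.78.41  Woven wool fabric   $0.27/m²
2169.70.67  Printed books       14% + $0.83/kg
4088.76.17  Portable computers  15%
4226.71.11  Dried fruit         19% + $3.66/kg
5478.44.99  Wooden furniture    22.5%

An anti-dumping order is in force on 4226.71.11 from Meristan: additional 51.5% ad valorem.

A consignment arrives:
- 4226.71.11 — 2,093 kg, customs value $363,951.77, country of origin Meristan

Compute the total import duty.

Line 1 (4226.71.11, Meristan, 2,093 kg, $363,951.77):
Base rate for 4226.71.11 is 19% + $3.66/kg.
Additional duty on 4226.71.11 from Meristan: +51.5%. Applied ad valorem rate: 19% + 51.5% = 70.5%.
Duty = $363,951.77 × 70.5% + 2,093 × $3.66 = $264,246.38.

$264,246.38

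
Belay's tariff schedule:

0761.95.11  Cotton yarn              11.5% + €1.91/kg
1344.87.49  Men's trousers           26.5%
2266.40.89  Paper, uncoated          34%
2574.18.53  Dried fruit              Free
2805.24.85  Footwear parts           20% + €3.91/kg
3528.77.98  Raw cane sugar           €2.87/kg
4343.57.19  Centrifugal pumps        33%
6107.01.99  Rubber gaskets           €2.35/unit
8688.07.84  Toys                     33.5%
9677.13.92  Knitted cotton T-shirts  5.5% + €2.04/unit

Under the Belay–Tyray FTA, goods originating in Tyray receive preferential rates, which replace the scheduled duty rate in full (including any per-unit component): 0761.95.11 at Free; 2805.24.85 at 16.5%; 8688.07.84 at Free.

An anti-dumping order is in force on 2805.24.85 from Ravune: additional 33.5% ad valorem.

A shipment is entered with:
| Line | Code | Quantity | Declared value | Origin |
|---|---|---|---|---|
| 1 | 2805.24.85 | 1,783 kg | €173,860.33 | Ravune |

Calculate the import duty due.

Line 1 (2805.24.85, Ravune, 1,783 kg, €173,860.33):
Base rate for 2805.24.85 is 20% + €3.91/kg.
2805.24.85 has an FTA preferential rate, but origin Ravune is not Tyray; base rate stands.
Additional duty on 2805.24.85 from Ravune: +33.5%. Applied ad valorem rate: 20% + 33.5% = 53.5%.
Duty = €173,860.33 × 53.5% + 1,783 × €3.91 = €99,986.81.

€99,986.81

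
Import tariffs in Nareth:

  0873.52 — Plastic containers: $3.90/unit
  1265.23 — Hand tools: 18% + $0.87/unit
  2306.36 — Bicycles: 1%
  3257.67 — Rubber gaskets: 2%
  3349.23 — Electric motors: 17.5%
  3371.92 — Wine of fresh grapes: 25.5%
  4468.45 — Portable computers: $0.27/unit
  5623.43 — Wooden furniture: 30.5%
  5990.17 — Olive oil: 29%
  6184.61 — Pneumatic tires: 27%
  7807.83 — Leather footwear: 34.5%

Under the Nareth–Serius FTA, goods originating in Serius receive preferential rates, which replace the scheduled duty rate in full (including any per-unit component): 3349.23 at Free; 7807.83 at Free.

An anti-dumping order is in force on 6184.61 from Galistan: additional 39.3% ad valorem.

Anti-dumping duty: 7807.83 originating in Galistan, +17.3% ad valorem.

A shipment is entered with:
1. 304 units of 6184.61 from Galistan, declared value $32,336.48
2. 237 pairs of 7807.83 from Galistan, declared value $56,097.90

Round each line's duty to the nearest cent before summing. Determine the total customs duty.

$50,497.80

Line 1 (6184.61, Galistan, 304 units, $32,336.48):
Base rate for 6184.61 is 27%.
Additional duty on 6184.61 from Galistan: +39.3%. Applied ad valorem rate: 27% + 39.3% = 66.3%.
Duty = $32,336.48 × 66.3% = $21,439.09.
Line 2 (7807.83, Galistan, 237 pairs, $56,097.90):
Base rate for 7807.83 is 34.5%.
7807.83 has an FTA preferential rate, but origin Galistan is not Serius; base rate stands.
Additional duty on 7807.83 from Galistan: +17.3%. Applied ad valorem rate: 34.5% + 17.3% = 51.8%.
Duty = $56,097.90 × 51.8% = $29,058.71.
Total = $21,439.09 + $29,058.71 = $50,497.80.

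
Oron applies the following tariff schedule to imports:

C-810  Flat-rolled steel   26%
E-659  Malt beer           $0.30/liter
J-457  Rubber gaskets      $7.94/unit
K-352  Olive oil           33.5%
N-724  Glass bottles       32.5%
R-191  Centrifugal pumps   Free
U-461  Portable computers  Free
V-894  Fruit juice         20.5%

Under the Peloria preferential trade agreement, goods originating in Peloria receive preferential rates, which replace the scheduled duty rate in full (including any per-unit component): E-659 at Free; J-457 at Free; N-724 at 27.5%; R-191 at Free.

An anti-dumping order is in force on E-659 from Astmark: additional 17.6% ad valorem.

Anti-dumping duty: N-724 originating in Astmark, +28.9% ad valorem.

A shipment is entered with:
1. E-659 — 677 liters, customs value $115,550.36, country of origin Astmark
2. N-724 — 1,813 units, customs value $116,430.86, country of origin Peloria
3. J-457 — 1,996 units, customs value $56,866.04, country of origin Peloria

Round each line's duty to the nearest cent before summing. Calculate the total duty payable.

Line 1 (E-659, Astmark, 677 liters, $115,550.36):
Base rate for E-659 is $0.30/liter.
E-659 has an FTA preferential rate, but origin Astmark is not Peloria; base rate stands.
Additional duty on E-659 from Astmark: +17.6% ad valorem. Applied ad valorem rate = 17.6%.
Duty = $115,550.36 × 17.6% + 677 × $0.30 = $20,539.96.
Line 2 (N-724, Peloria, 1,813 units, $116,430.86):
Base rate for N-724 is 32.5%.
Origin Peloria qualifies under the Oron–Peloria agreement and N-724 is covered: preferential rate 27.5% applies instead.
The additional-duty order on N-724 targets Astmark, not Peloria; it does not apply.
Duty = $116,430.86 × 27.5% = $32,018.49.
Line 3 (J-457, Peloria, 1,996 units, $56,866.04):
Base rate for J-457 is $7.94/unit.
Origin Peloria qualifies under the Oron–Peloria agreement and J-457 is covered: preferential rate Free applies instead.
Duty = $56,866.04 × 0% = $0.00.
Total = $20,539.96 + $32,018.49 + $0.00 = $52,558.45.

$52,558.45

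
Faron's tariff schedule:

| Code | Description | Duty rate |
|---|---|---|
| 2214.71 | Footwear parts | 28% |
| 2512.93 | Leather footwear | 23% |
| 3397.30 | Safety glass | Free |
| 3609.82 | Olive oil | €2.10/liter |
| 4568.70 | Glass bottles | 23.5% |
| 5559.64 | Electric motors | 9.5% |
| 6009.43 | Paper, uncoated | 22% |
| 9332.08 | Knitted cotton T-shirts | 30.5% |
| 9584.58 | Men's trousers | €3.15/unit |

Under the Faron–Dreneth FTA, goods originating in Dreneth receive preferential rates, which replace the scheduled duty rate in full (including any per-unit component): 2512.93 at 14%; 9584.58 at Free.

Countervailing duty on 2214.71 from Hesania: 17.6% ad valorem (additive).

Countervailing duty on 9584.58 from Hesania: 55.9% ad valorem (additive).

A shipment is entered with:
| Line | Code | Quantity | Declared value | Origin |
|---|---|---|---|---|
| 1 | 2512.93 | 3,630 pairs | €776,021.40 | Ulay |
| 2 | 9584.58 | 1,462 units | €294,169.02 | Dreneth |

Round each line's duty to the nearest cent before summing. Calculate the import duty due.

Line 1 (2512.93, Ulay, 3,630 pairs, €776,021.40):
Base rate for 2512.93 is 23%.
2512.93 has an FTA preferential rate, but origin Ulay is not Dreneth; base rate stands.
Duty = €776,021.40 × 23% = €178,484.92.
Line 2 (9584.58, Dreneth, 1,462 units, €294,169.02):
Base rate for 9584.58 is €3.15/unit.
Origin Dreneth qualifies under the Faron–Dreneth agreement and 9584.58 is covered: preferential rate Free applies instead.
The additional-duty order on 9584.58 targets Hesania, not Dreneth; it does not apply.
Duty = €294,169.02 × 0% = €0.00.
Total = €178,484.92 + €0.00 = €178,484.92.

€178,484.92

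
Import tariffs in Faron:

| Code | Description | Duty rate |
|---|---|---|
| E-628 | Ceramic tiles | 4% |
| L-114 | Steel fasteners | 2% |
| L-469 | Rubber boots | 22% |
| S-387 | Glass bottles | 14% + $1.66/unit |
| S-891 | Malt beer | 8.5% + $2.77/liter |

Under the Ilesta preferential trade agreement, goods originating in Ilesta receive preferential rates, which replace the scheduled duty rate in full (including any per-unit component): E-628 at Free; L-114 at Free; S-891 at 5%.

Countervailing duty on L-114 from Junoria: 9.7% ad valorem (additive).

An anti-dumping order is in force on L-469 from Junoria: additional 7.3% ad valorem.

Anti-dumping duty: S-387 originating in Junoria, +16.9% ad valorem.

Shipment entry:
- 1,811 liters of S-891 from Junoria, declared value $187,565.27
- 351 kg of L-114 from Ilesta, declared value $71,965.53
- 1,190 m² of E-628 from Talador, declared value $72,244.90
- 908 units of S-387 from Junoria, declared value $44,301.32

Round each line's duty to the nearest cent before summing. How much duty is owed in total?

$39,045.71

Line 1 (S-891, Junoria, 1,811 liters, $187,565.27):
Base rate for S-891 is 8.5% + $2.77/liter.
S-891 has an FTA preferential rate, but origin Junoria is not Ilesta; base rate stands.
Duty = $187,565.27 × 8.5% + 1,811 × $2.77 = $20,959.52.
Line 2 (L-114, Ilesta, 351 kg, $71,965.53):
Base rate for L-114 is 2%.
Origin Ilesta qualifies under the Faron–Ilesta agreement and L-114 is covered: preferential rate Free applies instead.
The additional-duty order on L-114 targets Junoria, not Ilesta; it does not apply.
Duty = $71,965.53 × 0% = $0.00.
Line 3 (E-628, Talador, 1,190 m², $72,244.90):
Base rate for E-628 is 4%.
E-628 has an FTA preferential rate, but origin Talador is not Ilesta; base rate stands.
Duty = $72,244.90 × 4% = $2,889.80.
Line 4 (S-387, Junoria, 908 units, $44,301.32):
Base rate for S-387 is 14% + $1.66/unit.
Additional duty on S-387 from Junoria: +16.9%. Applied ad valorem rate: 14% + 16.9% = 30.9%.
Duty = $44,301.32 × 30.9% + 908 × $1.66 = $15,196.39.
Total = $20,959.52 + $0.00 + $2,889.80 + $15,196.39 = $39,045.71.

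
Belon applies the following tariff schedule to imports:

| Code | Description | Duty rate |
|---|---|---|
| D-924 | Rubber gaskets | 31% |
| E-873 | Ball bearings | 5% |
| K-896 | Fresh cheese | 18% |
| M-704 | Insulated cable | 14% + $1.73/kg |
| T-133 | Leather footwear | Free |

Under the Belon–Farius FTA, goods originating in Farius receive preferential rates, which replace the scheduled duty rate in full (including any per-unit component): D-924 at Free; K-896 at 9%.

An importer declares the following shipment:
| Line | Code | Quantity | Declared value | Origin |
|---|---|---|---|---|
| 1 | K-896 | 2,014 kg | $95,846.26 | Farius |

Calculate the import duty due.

$8,626.16

Line 1 (K-896, Farius, 2,014 kg, $95,846.26):
Base rate for K-896 is 18%.
Origin Farius qualifies under the Belon–Farius agreement and K-896 is covered: preferential rate 9% applies instead.
Duty = $95,846.26 × 9% = $8,626.16.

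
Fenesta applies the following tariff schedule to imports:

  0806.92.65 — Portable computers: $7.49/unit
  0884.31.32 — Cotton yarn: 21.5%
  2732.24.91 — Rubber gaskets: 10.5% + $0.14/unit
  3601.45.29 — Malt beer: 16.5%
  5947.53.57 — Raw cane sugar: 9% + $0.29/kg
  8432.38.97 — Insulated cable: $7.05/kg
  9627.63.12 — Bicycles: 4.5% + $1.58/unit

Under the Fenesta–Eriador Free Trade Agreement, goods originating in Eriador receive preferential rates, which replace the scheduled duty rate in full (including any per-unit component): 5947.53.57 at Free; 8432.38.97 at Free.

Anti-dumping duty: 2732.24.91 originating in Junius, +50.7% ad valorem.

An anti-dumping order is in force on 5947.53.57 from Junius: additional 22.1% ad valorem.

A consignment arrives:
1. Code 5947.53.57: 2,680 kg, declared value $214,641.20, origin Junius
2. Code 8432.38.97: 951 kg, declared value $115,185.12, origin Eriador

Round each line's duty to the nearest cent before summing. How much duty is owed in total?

Line 1 (5947.53.57, Junius, 2,680 kg, $214,641.20):
Base rate for 5947.53.57 is 9% + $0.29/kg.
5947.53.57 has an FTA preferential rate, but origin Junius is not Eriador; base rate stands.
Additional duty on 5947.53.57 from Junius: +22.1%. Applied ad valorem rate: 9% + 22.1% = 31.1%.
Duty = $214,641.20 × 31.1% + 2,680 × $0.29 = $67,530.61.
Line 2 (8432.38.97, Eriador, 951 kg, $115,185.12):
Base rate for 8432.38.97 is $7.05/kg.
Origin Eriador qualifies under the Fenesta–Eriador agreement and 8432.38.97 is covered: preferential rate Free applies instead.
Duty = $115,185.12 × 0% = $0.00.
Total = $67,530.61 + $0.00 = $67,530.61.

$67,530.61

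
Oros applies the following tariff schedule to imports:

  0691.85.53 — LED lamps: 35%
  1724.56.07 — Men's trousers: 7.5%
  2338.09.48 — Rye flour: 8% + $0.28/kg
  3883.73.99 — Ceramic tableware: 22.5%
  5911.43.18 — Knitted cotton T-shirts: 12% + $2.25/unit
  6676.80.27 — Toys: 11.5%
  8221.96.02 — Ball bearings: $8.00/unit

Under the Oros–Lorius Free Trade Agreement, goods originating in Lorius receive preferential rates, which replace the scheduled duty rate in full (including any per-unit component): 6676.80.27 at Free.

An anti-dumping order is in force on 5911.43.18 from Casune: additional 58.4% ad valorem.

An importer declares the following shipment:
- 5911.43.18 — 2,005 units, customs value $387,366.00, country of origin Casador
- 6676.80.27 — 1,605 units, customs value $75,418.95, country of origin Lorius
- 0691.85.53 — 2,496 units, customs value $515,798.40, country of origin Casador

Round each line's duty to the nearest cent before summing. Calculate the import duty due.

$231,524.61

Line 1 (5911.43.18, Casador, 2,005 units, $387,366.00):
Base rate for 5911.43.18 is 12% + $2.25/unit.
The additional-duty order on 5911.43.18 targets Casune, not Casador; it does not apply.
Duty = $387,366.00 × 12% + 2,005 × $2.25 = $50,995.17.
Line 2 (6676.80.27, Lorius, 1,605 units, $75,418.95):
Base rate for 6676.80.27 is 11.5%.
Origin Lorius qualifies under the Oros–Lorius agreement and 6676.80.27 is covered: preferential rate Free applies instead.
Duty = $75,418.95 × 0% = $0.00.
Line 3 (0691.85.53, Casador, 2,496 units, $515,798.40):
Base rate for 0691.85.53 is 35%.
Duty = $515,798.40 × 35% = $180,529.44.
Total = $50,995.17 + $0.00 + $180,529.44 = $231,524.61.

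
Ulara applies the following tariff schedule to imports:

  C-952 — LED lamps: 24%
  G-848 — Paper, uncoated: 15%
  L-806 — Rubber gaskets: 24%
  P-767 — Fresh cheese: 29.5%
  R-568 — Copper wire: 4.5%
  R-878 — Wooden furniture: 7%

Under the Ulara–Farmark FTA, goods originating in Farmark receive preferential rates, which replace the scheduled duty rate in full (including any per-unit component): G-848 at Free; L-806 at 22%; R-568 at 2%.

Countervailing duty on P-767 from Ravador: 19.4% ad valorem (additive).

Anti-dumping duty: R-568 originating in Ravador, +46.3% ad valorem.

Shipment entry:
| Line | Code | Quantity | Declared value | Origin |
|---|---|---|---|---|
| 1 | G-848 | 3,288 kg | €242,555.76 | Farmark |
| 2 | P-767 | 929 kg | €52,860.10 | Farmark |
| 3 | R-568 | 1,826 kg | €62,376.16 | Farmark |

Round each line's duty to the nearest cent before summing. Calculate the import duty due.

€16,841.25

Line 1 (G-848, Farmark, 3,288 kg, €242,555.76):
Base rate for G-848 is 15%.
Origin Farmark qualifies under the Ulara–Farmark agreement and G-848 is covered: preferential rate Free applies instead.
Duty = €242,555.76 × 0% = €0.00.
Line 2 (P-767, Farmark, 929 kg, €52,860.10):
Base rate for P-767 is 29.5%.
Origin Farmark is the FTA partner but P-767 is not on the preference list; base rate stands.
The additional-duty order on P-767 targets Ravador, not Farmark; it does not apply.
Duty = €52,860.10 × 29.5% = €15,593.73.
Line 3 (R-568, Farmark, 1,826 kg, €62,376.16):
Base rate for R-568 is 4.5%.
Origin Farmark qualifies under the Ulara–Farmark agreement and R-568 is covered: preferential rate 2% applies instead.
The additional-duty order on R-568 targets Ravador, not Farmark; it does not apply.
Duty = €62,376.16 × 2% = €1,247.52.
Total = €0.00 + €15,593.73 + €1,247.52 = €16,841.25.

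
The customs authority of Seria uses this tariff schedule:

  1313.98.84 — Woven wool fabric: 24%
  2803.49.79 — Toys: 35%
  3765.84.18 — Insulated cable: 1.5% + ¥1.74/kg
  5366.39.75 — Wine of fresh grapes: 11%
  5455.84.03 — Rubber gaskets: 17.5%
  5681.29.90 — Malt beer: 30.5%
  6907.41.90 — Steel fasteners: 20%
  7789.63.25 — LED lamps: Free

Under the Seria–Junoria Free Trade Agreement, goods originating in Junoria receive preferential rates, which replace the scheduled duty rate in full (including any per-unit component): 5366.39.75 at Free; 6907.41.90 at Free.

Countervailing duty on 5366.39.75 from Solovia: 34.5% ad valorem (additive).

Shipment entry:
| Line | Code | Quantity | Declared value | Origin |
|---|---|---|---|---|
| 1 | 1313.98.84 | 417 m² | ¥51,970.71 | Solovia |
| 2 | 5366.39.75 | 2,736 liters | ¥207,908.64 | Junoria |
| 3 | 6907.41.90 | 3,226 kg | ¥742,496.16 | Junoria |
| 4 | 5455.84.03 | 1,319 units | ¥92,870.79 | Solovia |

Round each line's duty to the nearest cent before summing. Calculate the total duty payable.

Line 1 (1313.98.84, Solovia, 417 m², ¥51,970.71):
Base rate for 1313.98.84 is 24%.
Duty = ¥51,970.71 × 24% = ¥12,472.97.
Line 2 (5366.39.75, Junoria, 2,736 liters, ¥207,908.64):
Base rate for 5366.39.75 is 11%.
Origin Junoria qualifies under the Seria–Junoria agreement and 5366.39.75 is covered: preferential rate Free applies instead.
The additional-duty order on 5366.39.75 targets Solovia, not Junoria; it does not apply.
Duty = ¥207,908.64 × 0% = ¥0.00.
Line 3 (6907.41.90, Junoria, 3,226 kg, ¥742,496.16):
Base rate for 6907.41.90 is 20%.
Origin Junoria qualifies under the Seria–Junoria agreement and 6907.41.90 is covered: preferential rate Free applies instead.
Duty = ¥742,496.16 × 0% = ¥0.00.
Line 4 (5455.84.03, Solovia, 1,319 units, ¥92,870.79):
Base rate for 5455.84.03 is 17.5%.
Duty = ¥92,870.79 × 17.5% = ¥16,252.39.
Total = ¥12,472.97 + ¥0.00 + ¥0.00 + ¥16,252.39 = ¥28,725.36.

¥28,725.36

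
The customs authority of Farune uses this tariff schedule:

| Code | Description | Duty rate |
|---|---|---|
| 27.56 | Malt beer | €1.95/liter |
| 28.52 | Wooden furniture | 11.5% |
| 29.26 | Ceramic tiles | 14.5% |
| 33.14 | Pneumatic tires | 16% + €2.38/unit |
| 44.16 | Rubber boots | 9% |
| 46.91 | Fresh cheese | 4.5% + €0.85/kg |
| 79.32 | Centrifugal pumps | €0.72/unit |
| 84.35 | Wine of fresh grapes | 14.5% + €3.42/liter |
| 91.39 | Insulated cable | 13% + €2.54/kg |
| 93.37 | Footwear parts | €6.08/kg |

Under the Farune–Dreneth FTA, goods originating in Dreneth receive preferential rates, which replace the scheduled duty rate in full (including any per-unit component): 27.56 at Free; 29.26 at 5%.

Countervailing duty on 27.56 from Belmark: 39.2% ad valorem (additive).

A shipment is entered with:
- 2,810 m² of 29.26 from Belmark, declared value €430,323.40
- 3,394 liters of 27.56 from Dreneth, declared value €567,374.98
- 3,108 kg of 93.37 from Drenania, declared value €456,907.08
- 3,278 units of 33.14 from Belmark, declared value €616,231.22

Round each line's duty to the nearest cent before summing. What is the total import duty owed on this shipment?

€187,692.17

Line 1 (29.26, Belmark, 2,810 m², €430,323.40):
Base rate for 29.26 is 14.5%.
29.26 has an FTA preferential rate, but origin Belmark is not Dreneth; base rate stands.
Duty = €430,323.40 × 14.5% = €62,396.89.
Line 2 (27.56, Dreneth, 3,394 liters, €567,374.98):
Base rate for 27.56 is €1.95/liter.
Origin Dreneth qualifies under the Farune–Dreneth agreement and 27.56 is covered: preferential rate Free applies instead.
The additional-duty order on 27.56 targets Belmark, not Dreneth; it does not apply.
Duty = €567,374.98 × 0% = €0.00.
Line 3 (93.37, Drenania, 3,108 kg, €456,907.08):
Base rate for 93.37 is €6.08/kg.
Duty = 3,108 × €6.08 = €18,896.64.
Line 4 (33.14, Belmark, 3,278 units, €616,231.22):
Base rate for 33.14 is 16% + €2.38/unit.
Duty = €616,231.22 × 16% + 3,278 × €2.38 = €106,398.64.
Total = €62,396.89 + €0.00 + €18,896.64 + €106,398.64 = €187,692.17.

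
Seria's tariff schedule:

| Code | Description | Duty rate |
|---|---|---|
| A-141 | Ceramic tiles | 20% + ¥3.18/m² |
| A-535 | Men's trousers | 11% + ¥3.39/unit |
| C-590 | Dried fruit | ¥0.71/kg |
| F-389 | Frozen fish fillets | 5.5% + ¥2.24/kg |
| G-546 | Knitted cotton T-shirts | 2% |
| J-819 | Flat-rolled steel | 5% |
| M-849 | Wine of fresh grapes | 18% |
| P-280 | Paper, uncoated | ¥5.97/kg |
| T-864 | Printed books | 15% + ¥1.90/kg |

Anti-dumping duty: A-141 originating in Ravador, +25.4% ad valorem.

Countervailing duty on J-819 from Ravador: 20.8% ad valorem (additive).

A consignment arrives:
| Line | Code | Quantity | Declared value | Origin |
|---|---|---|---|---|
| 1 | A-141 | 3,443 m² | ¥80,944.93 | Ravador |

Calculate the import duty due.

Line 1 (A-141, Ravador, 3,443 m², ¥80,944.93):
Base rate for A-141 is 20% + ¥3.18/m².
Additional duty on A-141 from Ravador: +25.4%. Applied ad valorem rate: 20% + 25.4% = 45.4%.
Duty = ¥80,944.93 × 45.4% + 3,443 × ¥3.18 = ¥47,697.74.

¥47,697.74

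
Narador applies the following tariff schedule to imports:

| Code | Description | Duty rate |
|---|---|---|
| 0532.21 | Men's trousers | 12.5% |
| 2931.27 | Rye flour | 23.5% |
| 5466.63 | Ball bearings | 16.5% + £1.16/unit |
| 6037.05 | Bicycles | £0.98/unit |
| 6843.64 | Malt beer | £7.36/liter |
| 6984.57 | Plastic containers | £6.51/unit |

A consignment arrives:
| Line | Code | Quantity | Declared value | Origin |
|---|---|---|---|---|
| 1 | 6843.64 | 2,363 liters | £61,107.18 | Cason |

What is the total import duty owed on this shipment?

£17,391.68

Line 1 (6843.64, Cason, 2,363 liters, £61,107.18):
Base rate for 6843.64 is £7.36/liter.
Duty = 2,363 × £7.36 = £17,391.68.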